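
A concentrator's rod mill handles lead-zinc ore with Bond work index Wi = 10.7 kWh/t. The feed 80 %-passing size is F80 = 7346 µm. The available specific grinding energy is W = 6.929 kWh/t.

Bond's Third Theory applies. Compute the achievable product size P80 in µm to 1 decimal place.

P80 = 171.2 µm

W = 10 Wi (P80^-0.5 − F80^-0.5)
P80^-0.5 = F80^-0.5 + W/(10 Wi)
  = 6.9290/(10·10.7) + 1/√7346 = 0.064757 + 0.011667 = 0.076424
P80 = (1/0.076424)² = 13.0848² = 171.21 µm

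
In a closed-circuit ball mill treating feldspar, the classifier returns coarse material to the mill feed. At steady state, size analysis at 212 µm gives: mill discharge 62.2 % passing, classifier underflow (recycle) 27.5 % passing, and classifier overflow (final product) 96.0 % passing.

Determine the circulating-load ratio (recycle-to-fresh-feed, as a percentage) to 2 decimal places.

CL = 97.41 %

Mass balance on the −212 µm fraction:
(1+r)d = ru + o → r = (o−d)/(d−u)
r = (96.0 − 62.2)/(62.2 − 27.5) = 33.8/34.7 = 0.9741
CL = 100·r = 97.41 %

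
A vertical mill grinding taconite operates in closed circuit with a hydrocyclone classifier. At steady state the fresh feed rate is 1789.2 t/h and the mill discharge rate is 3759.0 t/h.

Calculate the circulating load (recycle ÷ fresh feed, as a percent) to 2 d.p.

CL = 110.09 %

Discharge = new feed + return, hence
R = M − F = 3759.0 − 1789.2 = 1969.8 t/h
CL = 100·R/F = 100·1969.8/1789.2 = 110.09 %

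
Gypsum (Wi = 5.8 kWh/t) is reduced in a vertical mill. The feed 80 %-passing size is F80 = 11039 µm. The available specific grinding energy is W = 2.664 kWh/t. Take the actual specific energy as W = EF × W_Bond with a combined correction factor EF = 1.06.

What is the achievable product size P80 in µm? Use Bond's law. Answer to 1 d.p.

Bond:  W = 10 Wi (1/√P − 1/√F)
W_Bond = W / EF = 2.664 / 1.06 = 2.5132 kWh/t
⇒ 1/√P80 = W_Bond/(10·Wi) + 1/√F80
  = 2.5132/(10·5.8) + 1/√11039 = 0.043331 + 0.009518 = 0.052849
P80 = (1/0.052849)² = 18.9219² = 358.04 µm

P80 = 358.0 µm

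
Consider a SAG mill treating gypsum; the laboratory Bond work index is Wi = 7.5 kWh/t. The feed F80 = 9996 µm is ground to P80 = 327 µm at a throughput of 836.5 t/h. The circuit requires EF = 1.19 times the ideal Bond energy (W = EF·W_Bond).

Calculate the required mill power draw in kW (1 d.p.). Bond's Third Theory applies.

W = 10 Wi (P80^-0.5 − F80^-0.5)
W = 10·7.5·(1/√327 − 1/√9996) = 10·7.5·(0.045298) = 3.3974 kWh/t
Corrected W = EF·W_Bond = 1.19·3.3974 = 4.0429 kWh/t
Power = W × throughput = 4.0429 kWh/t × 836.5 t/h = 3381.9 kW

P = 3381.9 kW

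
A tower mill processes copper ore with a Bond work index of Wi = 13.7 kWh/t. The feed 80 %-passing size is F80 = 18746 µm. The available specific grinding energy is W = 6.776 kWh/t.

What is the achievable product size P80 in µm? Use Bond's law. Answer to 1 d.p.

Bond: W = 10·Wi·(1/√P80 − 1/√F80)
⇒ 1/√P80 = W/(10 Wi) + 1/√F80
  = 6.7760/(10·13.7) + 1/√18746 = 0.049460 + 0.007304 = 0.056764
P80 = (1/0.056764)² = 17.6169² = 310.36 µm

P80 = 310.4 µm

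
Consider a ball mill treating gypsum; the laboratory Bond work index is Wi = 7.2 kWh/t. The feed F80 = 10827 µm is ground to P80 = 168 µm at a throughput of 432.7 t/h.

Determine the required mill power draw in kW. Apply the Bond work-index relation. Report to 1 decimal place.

P = 2104.2 kW

W = 10 Wi (P80^-0.5 − F80^-0.5)
W = 10·7.2·(1/√168 − 1/√10827) = 10·7.2·(0.067541) = 4.8630 kWh/t
Power = W × throughput = 4.8630 kWh/t × 432.7 t/h = 2104.2 kW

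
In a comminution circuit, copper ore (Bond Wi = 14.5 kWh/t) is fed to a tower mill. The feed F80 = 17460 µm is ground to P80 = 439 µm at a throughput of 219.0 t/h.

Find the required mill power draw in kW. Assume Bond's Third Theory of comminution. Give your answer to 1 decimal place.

W = 10 Wi (P80^-0.5 − F80^-0.5)
W = 10·14.5·(1/√439 − 1/√17460) = 10·14.5·(0.040159) = 5.8231 kWh/t
Power = W × throughput = 5.8231 kWh/t × 219.0 t/h = 1275.3 kW

P = 1275.3 kW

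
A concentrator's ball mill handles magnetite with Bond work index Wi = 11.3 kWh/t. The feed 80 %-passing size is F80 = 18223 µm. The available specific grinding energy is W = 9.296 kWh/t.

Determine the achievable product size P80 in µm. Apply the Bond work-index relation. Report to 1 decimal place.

P80 = 124.4 µm

W_Bond = 10·Wi·(1/√P₈₀ − 1/√F₈₀)
⇒ 1/√P80 = W/(10·Wi) + 1/√F80
  = 9.2960/(10·11.3) + 1/√18223 = 0.082265 + 0.007408 = 0.089673
P80 = (1/0.089673)² = 11.1516² = 124.36 µm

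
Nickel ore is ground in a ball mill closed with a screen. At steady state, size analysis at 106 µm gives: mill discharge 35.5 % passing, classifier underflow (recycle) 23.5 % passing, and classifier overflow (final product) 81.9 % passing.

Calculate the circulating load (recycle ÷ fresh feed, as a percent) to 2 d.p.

Balance %-passing 106 µm (r = R/F):
(1+r)d = ru + o → r = (o−d)/(d−u)
r = (81.9 − 35.5)/(35.5 − 23.5) = 46.4/12.0 = 3.8667
CL = 100·r = 386.67 %

CL = 386.67 %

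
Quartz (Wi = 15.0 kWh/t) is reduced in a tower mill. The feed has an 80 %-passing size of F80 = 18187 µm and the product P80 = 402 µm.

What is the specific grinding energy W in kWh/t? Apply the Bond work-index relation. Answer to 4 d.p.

W = 10 Wi (P80^-0.5 − F80^-0.5)
1/√402 = 0.049875;  1/√18187 = 0.007415
W = 10·15.0·(0.049875 − 0.007415) = 6.3690 kWh/t

W = 6.3690 kWh/t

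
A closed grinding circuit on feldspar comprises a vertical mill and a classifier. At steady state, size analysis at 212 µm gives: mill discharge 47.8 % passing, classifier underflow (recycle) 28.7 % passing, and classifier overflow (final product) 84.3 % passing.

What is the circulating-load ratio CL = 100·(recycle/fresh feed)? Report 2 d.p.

CL = 191.10 %

Two-product formula at 212 µm:
(1+r)d = ru + o → r = (o−d)/(d−u)
r = (84.3 − 47.8)/(47.8 − 28.7) = 36.5/19.1 = 1.9110
CL = 100·r = 191.10 %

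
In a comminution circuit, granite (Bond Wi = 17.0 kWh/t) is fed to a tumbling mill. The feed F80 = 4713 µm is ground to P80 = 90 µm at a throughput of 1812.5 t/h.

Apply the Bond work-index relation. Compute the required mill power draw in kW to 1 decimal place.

W = 10 Wi / √P80 − 10 Wi / √F80
W = 10·17.0·(1/√90 − 1/√4713) = 10·17.0·(0.090843) = 15.4433 kWh/t
Power = W × throughput = 15.4433 kWh/t × 1812.5 t/h = 27991.0 kW

P = 27991.0 kW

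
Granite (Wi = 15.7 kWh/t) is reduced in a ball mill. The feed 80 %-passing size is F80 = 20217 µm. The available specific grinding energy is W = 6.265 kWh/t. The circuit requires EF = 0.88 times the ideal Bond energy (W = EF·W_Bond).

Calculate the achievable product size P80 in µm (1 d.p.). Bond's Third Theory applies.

P80 = 364.5 µm

Bond:  W = 10 Wi (1/√P − 1/√F)
W_Bond = W / EF = 6.265 / 0.88 = 7.1193 kWh/t
1/√P80 = 1/√F80 + W_Bond/(10·Wi)
  = 7.1193/(10·15.7) + 1/√20217 = 0.045346 + 0.007033 = 0.052379
P80 = (1/0.052379)² = 19.0916² = 364.49 µm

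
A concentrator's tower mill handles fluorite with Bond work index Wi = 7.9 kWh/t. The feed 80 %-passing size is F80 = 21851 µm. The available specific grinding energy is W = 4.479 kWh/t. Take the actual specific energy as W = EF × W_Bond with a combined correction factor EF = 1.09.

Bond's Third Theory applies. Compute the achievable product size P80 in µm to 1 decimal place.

Bond:  W = 10 Wi (1/√P − 1/√F)
W_Bond = W / EF = 4.479 / 1.09 = 4.1092 kWh/t
⇒ 1/√P80 = W_Bond/(10 Wi) + 1/√F80
  = 4.1092/(10·7.9) + 1/√21851 = 0.052015 + 0.006765 = 0.058780
P80 = (1/0.058780)² = 17.0126² = 289.43 µm

P80 = 289.4 µm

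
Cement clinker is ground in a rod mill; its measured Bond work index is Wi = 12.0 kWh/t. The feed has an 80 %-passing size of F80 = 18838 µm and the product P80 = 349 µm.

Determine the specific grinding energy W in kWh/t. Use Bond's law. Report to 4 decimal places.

W = 5.5491 kWh/t

W = 10·Wi·[P80^(−½) − F80^(−½)]
1/√349 = 0.053529;  1/√18838 = 0.007286
W = 10·12.0·(0.053529 − 0.007286) = 5.5491 kWh/t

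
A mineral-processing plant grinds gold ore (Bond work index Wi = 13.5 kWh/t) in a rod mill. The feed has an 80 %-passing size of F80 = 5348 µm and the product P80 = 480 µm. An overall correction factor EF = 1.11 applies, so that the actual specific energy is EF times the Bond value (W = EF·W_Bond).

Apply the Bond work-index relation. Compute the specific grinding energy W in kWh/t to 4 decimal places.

W = 10·Wi·(P80^(-½) − F80^(-½))
1/√480 = 0.045644;  1/√5348 = 0.013674
W = 10·13.5·(0.045644 − 0.013674) = 4.3159 kWh/t
Corrected W = EF·W_Bond = 1.11·4.3159 = 4.7906 kWh/t

W = 4.7906 kWh/t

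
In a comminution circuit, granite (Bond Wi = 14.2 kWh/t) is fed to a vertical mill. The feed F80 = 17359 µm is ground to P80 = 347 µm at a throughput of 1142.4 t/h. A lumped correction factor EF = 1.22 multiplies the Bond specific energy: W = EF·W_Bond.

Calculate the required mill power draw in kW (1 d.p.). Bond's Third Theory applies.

W = 10 Wi / √P80 − 10 Wi / √F80
W = 10·14.2·(1/√347 − 1/√17359) = 10·14.2·(0.046093) = 6.5452 kWh/t
With EF = 1.22: W = 6.5452·1.22 = 7.9851 kWh/t
Power = W × throughput = 7.9851 kWh/t × 1142.4 t/h = 9122.2 kW

P = 9122.2 kW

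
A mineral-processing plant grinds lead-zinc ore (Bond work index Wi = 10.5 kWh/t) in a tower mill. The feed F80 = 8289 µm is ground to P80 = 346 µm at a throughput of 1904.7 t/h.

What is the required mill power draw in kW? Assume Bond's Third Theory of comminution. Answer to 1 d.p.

W = 10 Wi (P80^-0.5 − F80^-0.5)
W = 10·10.5·(1/√346 − 1/√8289) = 10·10.5·(0.042777) = 4.4915 kWh/t
P_mill = W·ṁ = 4.4915·1904.7 = 8555.0 kW

P = 8555.0 kW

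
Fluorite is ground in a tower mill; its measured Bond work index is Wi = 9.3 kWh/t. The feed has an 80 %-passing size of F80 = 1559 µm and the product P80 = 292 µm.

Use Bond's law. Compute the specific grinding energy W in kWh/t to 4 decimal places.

W = 10·Wi·[P80^(−½) − F80^(−½)]
1/√292 = 0.058521;  1/√1559 = 0.025327
W = 10·9.3·(0.058521 − 0.025327) = 3.0870 kWh/t

W = 3.0870 kWh/t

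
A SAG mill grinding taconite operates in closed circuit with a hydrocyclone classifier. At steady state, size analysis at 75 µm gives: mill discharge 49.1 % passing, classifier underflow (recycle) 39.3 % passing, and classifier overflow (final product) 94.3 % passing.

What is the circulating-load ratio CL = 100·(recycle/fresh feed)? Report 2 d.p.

CL = 461.22 %

Let r = R/F. Size balance at 75 µm:
(1+r)d = ru + o → r = (o−d)/(d−u)
r = (94.3 − 49.1)/(49.1 − 39.3) = 45.2/9.8 = 4.6122
CL = 100·r = 461.22 %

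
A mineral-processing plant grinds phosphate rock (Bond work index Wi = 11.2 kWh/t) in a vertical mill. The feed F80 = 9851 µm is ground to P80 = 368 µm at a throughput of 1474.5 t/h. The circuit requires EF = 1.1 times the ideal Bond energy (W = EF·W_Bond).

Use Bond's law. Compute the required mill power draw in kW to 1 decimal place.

W = 10·Wi·[P80^(−½) − F80^(−½)]
W = 10·11.2·(1/√368 − 1/√9851) = 10·11.2·(0.042053) = 4.7100 kWh/t
W_actual = 1.1 × 4.7100 = 5.1810 kWh/t
Power = W × throughput = 5.1810 kWh/t × 1474.5 t/h = 7639.3 kW

P = 7639.3 kW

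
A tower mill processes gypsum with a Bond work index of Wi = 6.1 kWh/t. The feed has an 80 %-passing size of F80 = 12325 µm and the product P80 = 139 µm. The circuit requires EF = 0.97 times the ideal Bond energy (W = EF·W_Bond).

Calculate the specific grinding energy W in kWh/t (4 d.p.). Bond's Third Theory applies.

W = 4.4858 kWh/t

W = 10·Wi·(P80^(-½) − F80^(-½))
1/√139 = 0.084819;  1/√12325 = 0.009008
W = 10·6.1·(0.084819 − 0.009008) = 4.6245 kWh/t
Corrected W = EF·W_Bond = 0.97·4.6245 = 4.4858 kWh/t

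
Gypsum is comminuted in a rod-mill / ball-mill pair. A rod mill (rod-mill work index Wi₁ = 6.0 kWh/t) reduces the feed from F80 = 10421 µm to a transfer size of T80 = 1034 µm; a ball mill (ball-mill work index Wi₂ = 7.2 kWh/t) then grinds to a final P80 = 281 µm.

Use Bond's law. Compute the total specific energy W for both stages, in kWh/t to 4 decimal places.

W = 10·Wi·[P80^(−½) − F80^(−½)]
Stage 1 (10421→1034 µm, Wi₁=6.0): W₁ = 10·6.0·(0.031099 − 0.009796) = 1.2782 kWh/t
Stage 2 (1034→281 µm, Wi₂=7.2): W₂ = 10·7.2·(0.059655 − 0.031099) = 2.0561 kWh/t
W = W₁ + W₂ = 1.2782 + 2.0561 = 3.3342 kWh/t

W = 3.3342 kWh/t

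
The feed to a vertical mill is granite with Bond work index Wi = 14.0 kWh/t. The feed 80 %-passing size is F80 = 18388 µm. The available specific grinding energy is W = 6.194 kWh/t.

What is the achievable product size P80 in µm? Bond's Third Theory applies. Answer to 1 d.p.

W = 10 Wi / √P80 − 10 Wi / √F80
⇒ 1/√P80 = W/(10 Wi) + 1/√F80
  = 6.1940/(10·14.0) + 1/√18388 = 0.044243 + 0.007375 = 0.051617
P80 = (1/0.051617)² = 19.3733² = 375.33 µm

P80 = 375.3 µm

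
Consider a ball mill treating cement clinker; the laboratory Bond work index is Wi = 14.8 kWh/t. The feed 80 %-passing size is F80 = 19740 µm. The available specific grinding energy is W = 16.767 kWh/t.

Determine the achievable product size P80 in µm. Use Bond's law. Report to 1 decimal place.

P80 = 69.0 µm

W = 10 Wi / √P80 − 10 Wi / √F80
P80^-0.5 = F80^-0.5 + W/(10 Wi)
  = 16.7670/(10·14.8) + 1/√19740 = 0.113291 + 0.007117 = 0.120408
P80 = (1/0.120408)² = 8.3051² = 68.97 µm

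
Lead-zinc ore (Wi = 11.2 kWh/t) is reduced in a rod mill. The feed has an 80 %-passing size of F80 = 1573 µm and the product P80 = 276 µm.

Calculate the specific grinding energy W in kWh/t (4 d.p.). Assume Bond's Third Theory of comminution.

W = 3.9177 kWh/t

W = 10 Wi (P80^-0.5 − F80^-0.5)
1/√276 = 0.060193;  1/√1573 = 0.025214
W = 10·11.2·(0.060193 − 0.025214) = 3.9177 kWh/t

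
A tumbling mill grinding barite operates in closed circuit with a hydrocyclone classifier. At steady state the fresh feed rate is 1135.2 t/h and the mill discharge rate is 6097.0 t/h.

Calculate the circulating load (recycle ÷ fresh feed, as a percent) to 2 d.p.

CL = 437.09 %

Steady state: M = F + R.
R = M − F = 6097.0 − 1135.2 = 4961.8 t/h
CL = 100·R/F = 100·4961.8/1135.2 = 437.09 %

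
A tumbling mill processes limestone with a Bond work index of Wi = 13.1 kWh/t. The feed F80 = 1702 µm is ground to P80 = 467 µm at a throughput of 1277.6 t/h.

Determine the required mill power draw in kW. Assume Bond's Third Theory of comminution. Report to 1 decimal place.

P = 3687.9 kW

W = 10·Wi·[P80^(−½) − F80^(−½)]
W = 10·13.1·(1/√467 − 1/√1702) = 10·13.1·(0.022035) = 2.8866 kWh/t
Power = W × throughput = 2.8866 kWh/t × 1277.6 t/h = 3687.9 kW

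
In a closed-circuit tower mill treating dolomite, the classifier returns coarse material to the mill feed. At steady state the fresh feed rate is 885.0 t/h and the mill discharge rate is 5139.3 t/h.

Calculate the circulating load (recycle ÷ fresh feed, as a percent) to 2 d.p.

CL = 480.71 %

M = F + R at steady state, so:
R = M − F = 5139.3 − 885.0 = 4254.3 t/h
CL = 100·R/F = 100·4254.3/885.0 = 480.71 %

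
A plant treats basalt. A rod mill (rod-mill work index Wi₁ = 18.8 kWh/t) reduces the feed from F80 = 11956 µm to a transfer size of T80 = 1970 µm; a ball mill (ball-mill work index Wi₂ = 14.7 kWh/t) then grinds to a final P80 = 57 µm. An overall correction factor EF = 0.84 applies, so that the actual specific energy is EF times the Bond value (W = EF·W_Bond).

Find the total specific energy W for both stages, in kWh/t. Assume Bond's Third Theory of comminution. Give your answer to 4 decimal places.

W = 15.6870 kWh/t

W = 10 Wi / √P80 − 10 Wi / √F80
Stage 1 (11956→1970 µm, Wi₁=18.8): W₁ = 10·18.8·(0.022530 − 0.009145) = 2.5163 kWh/t
Stage 2 (1970→57 µm, Wi₂=14.7): W₂ = 10·14.7·(0.132453 − 0.022530) = 16.1587 kWh/t
W = W₁ + W₂ = 2.5163 + 16.1587 = 18.6750 kWh/t
With EF = 0.84: W = 18.6750·0.84 = 15.6870 kWh/t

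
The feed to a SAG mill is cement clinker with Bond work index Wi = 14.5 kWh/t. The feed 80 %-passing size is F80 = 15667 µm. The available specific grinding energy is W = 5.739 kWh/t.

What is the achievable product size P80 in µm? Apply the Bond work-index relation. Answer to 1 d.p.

P80 = 441.9 µm

W = 10 Wi / √P80 − 10 Wi / √F80
P80^(−½) = W/(10 Wi) + F80^(−½)
  = 5.7390/(10·14.5) + 1/√15667 = 0.039579 + 0.007989 = 0.047569
P80 = (1/0.047569)² = 21.0223² = 441.94 µm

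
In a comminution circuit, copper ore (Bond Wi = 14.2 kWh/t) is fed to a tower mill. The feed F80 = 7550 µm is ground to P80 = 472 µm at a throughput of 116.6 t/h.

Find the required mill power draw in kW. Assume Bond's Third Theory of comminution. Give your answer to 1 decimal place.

W = 10·Wi·(P80^(-½) − F80^(-½))
W = 10·14.2·(1/√472 − 1/√7550) = 10·14.2·(0.034520) = 4.9018 kWh/t
Mill draw = 4.9018 × 116.6 = 571.6 kW

P = 571.6 kW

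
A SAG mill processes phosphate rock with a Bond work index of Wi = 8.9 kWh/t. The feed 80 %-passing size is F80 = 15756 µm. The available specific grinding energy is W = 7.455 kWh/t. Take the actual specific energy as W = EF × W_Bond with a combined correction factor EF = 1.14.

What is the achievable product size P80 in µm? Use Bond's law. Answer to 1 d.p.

W = 10·Wi·(P80^(-½) − F80^(-½))
W_Bond = W / EF = 7.455 / 1.14 = 6.5395 kWh/t
P80^-0.5 = F80^-0.5 + W_Bond/(10 Wi)
  = 6.5395/(10·8.9) + 1/√15756 = 0.073477 + 0.007967 = 0.081444
P80 = (1/0.081444)² = 12.2784² = 150.76 µm

P80 = 150.8 µm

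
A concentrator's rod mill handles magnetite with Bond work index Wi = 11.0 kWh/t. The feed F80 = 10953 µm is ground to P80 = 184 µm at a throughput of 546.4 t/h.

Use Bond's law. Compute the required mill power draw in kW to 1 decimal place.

W_Bond = 10·Wi·(1/√P₈₀ − 1/√F₈₀)
W = 10·11.0·(1/√184 − 1/√10953) = 10·11.0·(0.064166) = 7.0583 kWh/t
P_mill = W·ṁ = 7.0583·546.4 = 3856.6 kW

P = 3856.6 kW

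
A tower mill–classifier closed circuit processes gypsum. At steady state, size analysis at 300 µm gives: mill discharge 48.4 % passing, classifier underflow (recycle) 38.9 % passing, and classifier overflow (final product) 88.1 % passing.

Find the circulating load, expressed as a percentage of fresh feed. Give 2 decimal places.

CL = 417.89 %

Balance %-passing 300 µm (r = R/F):
Fd + Rd = Ru + Fo ⇒ R/F = (o−d)/(d−u)
r = (88.1 − 48.4)/(48.4 − 38.9) = 39.7/9.5 = 4.1789
CL = 100·r = 417.89 %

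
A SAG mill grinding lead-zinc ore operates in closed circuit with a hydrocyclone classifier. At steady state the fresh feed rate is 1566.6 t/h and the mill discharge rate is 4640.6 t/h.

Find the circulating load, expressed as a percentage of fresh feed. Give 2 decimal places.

M = F + R at steady state, so:
R = M − F = 4640.6 − 1566.6 = 3074.0 t/h
CL = 100·R/F = 100·3074.0/1566.6 = 196.22 %

CL = 196.22 %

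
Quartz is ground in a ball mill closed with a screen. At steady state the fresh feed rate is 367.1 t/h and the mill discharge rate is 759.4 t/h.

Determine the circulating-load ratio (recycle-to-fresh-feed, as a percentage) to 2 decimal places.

Discharge = new feed + return, hence
R = M − F = 759.4 − 367.1 = 392.3 t/h
CL = 100·R/F = 100·392.3/367.1 = 106.86 %

CL = 106.86 %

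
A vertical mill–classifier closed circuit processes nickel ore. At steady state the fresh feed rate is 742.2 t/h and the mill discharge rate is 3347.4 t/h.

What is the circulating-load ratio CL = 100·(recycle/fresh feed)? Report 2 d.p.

CL = 351.01 %

Steady state: M = F + R.
R = M − F = 3347.4 − 742.2 = 2605.2 t/h
CL = 100·R/F = 100·2605.2/742.2 = 351.01 %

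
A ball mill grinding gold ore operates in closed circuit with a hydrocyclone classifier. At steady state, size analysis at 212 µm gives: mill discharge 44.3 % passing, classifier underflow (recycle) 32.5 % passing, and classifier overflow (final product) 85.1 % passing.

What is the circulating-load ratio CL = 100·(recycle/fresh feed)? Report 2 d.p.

Let r = R/F. Size balance at 212 µm:
r = (o − d)/(d − u)
r = (85.1 − 44.3)/(44.3 − 32.5) = 40.8/11.8 = 3.4576
CL = 100·r = 345.76 %

CL = 345.76 %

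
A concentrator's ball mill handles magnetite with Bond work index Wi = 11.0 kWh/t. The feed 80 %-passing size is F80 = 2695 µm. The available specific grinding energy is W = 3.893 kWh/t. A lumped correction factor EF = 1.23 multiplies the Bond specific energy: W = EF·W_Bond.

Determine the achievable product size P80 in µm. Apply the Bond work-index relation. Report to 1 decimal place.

W = 10·Wi·[P80^(−½) − F80^(−½)]
W_Bond = W / EF = 3.893 / 1.23 = 3.1650 kWh/t
P80^(−½) = W_Bond/(10 Wi) + F80^(−½)
  = 3.1650/(10·11.0) + 1/√2695 = 0.028773 + 0.019263 = 0.048036
P80 = (1/0.048036)² = 20.8177² = 433.38 µm

P80 = 433.4 µm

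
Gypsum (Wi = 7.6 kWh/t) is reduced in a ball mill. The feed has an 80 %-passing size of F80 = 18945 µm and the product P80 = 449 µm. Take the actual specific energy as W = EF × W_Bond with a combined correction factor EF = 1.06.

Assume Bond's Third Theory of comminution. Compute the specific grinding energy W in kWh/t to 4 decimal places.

W = 3.2166 kWh/t

W = 10·Wi·(P80^(-½) − F80^(-½))
1/√449 = 0.047193;  1/√18945 = 0.007265
W = 10·7.6·(0.047193 − 0.007265) = 3.0345 kWh/t
With EF = 1.06: W = 3.0345·1.06 = 3.2166 kWh/t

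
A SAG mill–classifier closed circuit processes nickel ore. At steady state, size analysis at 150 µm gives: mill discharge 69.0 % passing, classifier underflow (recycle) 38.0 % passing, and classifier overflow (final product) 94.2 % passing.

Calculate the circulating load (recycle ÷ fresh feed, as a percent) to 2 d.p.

CL = 81.29 %

Balance %-passing 150 µm (r = R/F):
r = (o − d)/(d − u)
r = (94.2 − 69.0)/(69.0 − 38.0) = 25.2/31.0 = 0.8129
CL = 100·r = 81.29 %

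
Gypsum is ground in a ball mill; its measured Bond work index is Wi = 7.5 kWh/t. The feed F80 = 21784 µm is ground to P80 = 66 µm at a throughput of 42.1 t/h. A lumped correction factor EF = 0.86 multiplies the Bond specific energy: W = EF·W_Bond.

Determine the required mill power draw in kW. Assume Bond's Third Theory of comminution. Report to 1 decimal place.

P = 315.9 kW

Bond:  W = 10 Wi (1/√P − 1/√F)
W = 10·7.5·(1/√66 − 1/√21784) = 10·7.5·(0.116316) = 8.7237 kWh/t
Apply correction: 8.7237 × 0.86 = 7.5024 kWh/t
Mill draw = 7.5024 × 42.1 = 315.9 kW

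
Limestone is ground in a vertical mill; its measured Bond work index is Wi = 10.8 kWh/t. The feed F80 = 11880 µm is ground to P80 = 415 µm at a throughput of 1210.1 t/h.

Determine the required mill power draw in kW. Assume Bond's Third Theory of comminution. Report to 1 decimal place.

P = 5216.3 kW

W = 10 Wi / √P80 − 10 Wi / √F80
W = 10·10.8·(1/√415 − 1/√11880) = 10·10.8·(0.039913) = 4.3106 kWh/t
P_mill = W·ṁ = 4.3106·1210.1 = 5216.3 kW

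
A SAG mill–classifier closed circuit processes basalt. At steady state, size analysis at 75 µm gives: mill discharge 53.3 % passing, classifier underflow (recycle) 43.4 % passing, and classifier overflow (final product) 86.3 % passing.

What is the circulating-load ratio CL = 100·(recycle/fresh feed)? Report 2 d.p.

Let r = R/F. Size balance at 75 µm:
Fd + Rd = Ru + Fo ⇒ R/F = (o−d)/(d−u)
r = (86.3 − 53.3)/(53.3 − 43.4) = 33.0/9.9 = 3.3333
CL = 100·r = 333.33 %

CL = 333.33 %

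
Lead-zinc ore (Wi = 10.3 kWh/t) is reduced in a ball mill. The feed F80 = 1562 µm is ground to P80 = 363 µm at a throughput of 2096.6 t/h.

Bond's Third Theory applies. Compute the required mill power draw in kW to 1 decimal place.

P = 5870.4 kW

W_Bond = 10·Wi·(1/√P₈₀ − 1/√F₈₀)
W = 10·10.3·(1/√363 − 1/√1562) = 10·10.3·(0.027184) = 2.8000 kWh/t
P_mill = W·ṁ = 2.8000·2096.6 = 5870.4 kW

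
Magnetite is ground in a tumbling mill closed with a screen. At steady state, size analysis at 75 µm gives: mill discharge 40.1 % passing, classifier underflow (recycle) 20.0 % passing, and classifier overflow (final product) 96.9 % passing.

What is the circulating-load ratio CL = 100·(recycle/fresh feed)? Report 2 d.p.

CL = 282.59 %

Let r = R/F. Size balance at 75 µm:
Fd + Rd = Ru + Fo ⇒ R/F = (o−d)/(d−u)
r = (96.9 − 40.1)/(40.1 − 20.0) = 56.8/20.1 = 2.8259
CL = 100·r = 282.59 %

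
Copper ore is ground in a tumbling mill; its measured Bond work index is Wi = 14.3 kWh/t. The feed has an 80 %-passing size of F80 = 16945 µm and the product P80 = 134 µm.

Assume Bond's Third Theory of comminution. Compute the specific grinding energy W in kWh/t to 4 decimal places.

Bond:  W = 10 Wi (1/√P − 1/√F)
1/√134 = 0.086387;  1/√16945 = 0.007682
W = 10·14.3·(0.086387 − 0.007682) = 11.2548 kWh/t

W = 11.2548 kWh/t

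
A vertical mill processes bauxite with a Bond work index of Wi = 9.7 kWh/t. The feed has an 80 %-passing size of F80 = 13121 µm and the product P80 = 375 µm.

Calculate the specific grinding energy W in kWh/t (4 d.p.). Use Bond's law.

W = 4.1622 kWh/t

Bond:  W = 10 Wi (1/√P − 1/√F)
1/√375 = 0.051640;  1/√13121 = 0.008730
W = 10·9.7·(0.051640 − 0.008730) = 4.1622 kWh/t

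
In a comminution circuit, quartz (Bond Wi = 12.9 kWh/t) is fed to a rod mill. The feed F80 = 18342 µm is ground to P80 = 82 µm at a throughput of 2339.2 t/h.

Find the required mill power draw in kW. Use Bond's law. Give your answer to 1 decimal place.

W_Bond = 10·Wi·(1/√P₈₀ − 1/√F₈₀)
W = 10·12.9·(1/√82 − 1/√18342) = 10·12.9·(0.103048) = 13.2932 kWh/t
P = W·T = 13.2932·2339.2 = 31095.4 kW

P = 31095.4 kW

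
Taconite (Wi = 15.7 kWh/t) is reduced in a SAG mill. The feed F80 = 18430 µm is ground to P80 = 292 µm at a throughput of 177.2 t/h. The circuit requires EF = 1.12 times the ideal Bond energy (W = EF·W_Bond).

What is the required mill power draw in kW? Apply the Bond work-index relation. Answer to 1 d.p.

P = 1593.9 kW

Bond:  W = 10 Wi (1/√P − 1/√F)
W = 10·15.7·(1/√292 − 1/√18430) = 10·15.7·(0.051154) = 8.0313 kWh/t
W_actual = 1.12 × 8.0313 = 8.9950 kWh/t
Power = W × throughput = 8.9950 kWh/t × 177.2 t/h = 1593.9 kW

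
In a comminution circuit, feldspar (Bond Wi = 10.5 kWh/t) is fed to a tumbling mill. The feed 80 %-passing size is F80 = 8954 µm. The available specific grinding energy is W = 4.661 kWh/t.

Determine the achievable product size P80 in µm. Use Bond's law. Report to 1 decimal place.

W = 10 Wi (1/√P80 − 1/√F80)  [Bond]
P80^(−½) = W/(10 Wi) + F80^(−½)
  = 4.6610/(10·10.5) + 1/√8954 = 0.044390 + 0.010568 = 0.054958
P80 = (1/0.054958)² = 18.1956² = 331.08 µm

P80 = 331.1 µm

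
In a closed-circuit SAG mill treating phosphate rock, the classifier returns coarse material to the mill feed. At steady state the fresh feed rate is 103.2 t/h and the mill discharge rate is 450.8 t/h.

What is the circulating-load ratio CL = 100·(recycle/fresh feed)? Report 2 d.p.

CL = 336.82 %

Steady state: M = F + R.
R = M − F = 450.8 − 103.2 = 347.6 t/h
CL = 100·R/F = 100·347.6/103.2 = 336.82 %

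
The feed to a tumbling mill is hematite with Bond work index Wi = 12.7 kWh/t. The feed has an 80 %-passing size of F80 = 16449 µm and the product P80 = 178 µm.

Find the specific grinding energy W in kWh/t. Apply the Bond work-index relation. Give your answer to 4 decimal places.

W = 10·Wi·[P80^(−½) − F80^(−½)]
1/√178 = 0.074953;  1/√16449 = 0.007797
W = 10·12.7·(0.074953 − 0.007797) = 8.5288 kWh/t

W = 8.5288 kWh/t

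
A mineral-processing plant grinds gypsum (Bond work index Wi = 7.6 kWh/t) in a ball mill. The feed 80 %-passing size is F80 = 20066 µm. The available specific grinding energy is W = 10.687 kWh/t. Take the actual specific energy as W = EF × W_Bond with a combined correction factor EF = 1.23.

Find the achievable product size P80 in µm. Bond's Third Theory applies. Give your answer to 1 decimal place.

W = 10·Wi·(P80^(-½) − F80^(-½))
W_Bond = W / EF = 10.687 / 1.23 = 8.6886 kWh/t
1/√P80 = 1/√F80 + W_Bond/(10·Wi)
  = 8.6886/(10·7.6) + 1/√20066 = 0.114324 + 0.007059 = 0.121383
P80 = (1/0.121383)² = 8.2384² = 67.87 µm

P80 = 67.9 µm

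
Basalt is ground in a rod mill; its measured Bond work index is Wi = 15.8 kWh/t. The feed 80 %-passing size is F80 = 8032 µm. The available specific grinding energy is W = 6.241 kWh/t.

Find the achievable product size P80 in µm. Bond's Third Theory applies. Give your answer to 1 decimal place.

W = 10 Wi (1/√P80 − 1/√F80)  [Bond]
1/√P80 = 1/√F80 + W/(10·Wi)
  = 6.2410/(10·15.8) + 1/√8032 = 0.039500 + 0.011158 = 0.050658
P80 = (1/0.050658)² = 19.7402² = 389.68 µm

P80 = 389.7 µm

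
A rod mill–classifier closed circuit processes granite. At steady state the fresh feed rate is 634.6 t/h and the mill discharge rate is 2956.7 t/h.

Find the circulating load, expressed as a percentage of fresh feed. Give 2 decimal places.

CL = 365.92 %

Steady state: M = F + R.
R = M − F = 2956.7 − 634.6 = 2322.1 t/h
CL = 100·R/F = 100·2322.1/634.6 = 365.92 %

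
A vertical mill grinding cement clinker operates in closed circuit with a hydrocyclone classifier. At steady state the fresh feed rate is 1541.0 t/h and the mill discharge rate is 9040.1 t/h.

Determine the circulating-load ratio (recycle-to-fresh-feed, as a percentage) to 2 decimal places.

CL = 486.64 %

Steady state: M = F + R.
R = M − F = 9040.1 − 1541.0 = 7499.1 t/h
CL = 100·R/F = 100·7499.1/1541.0 = 486.64 %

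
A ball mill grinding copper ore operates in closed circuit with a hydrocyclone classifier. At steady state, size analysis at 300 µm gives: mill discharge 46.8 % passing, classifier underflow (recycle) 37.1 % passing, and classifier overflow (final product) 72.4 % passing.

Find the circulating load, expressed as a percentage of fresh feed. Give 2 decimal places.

CL = 263.92 %

Balance %-passing 300 µm (r = R/F):
r = (o − d)/(d − u)
r = (72.4 − 46.8)/(46.8 − 37.1) = 25.6/9.7 = 2.6392
CL = 100·r = 263.92 %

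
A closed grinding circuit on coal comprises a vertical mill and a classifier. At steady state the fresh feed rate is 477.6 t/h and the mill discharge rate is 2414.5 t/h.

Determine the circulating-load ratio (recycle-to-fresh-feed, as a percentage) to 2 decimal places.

Steady state: M = F + R.
R = M − F = 2414.5 − 477.6 = 1936.9 t/h
CL = 100·R/F = 100·1936.9/477.6 = 405.55 %

CL = 405.55 %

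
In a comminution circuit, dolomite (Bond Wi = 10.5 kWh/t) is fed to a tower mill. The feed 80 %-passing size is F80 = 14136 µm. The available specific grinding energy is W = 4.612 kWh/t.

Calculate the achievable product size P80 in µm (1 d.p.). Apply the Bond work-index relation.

P80 = 365.1 µm

W_Bond = 10·Wi·(1/√P₈₀ − 1/√F₈₀)
P80^(−½) = W/(10 Wi) + F80^(−½)
  = 4.6120/(10·10.5) + 1/√14136 = 0.043924 + 0.008411 = 0.052335
P80 = (1/0.052335)² = 19.1078² = 365.11 µm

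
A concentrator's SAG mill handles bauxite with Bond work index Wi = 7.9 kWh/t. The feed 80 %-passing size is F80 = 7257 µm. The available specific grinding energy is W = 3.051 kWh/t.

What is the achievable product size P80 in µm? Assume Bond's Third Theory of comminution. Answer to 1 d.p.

Bond:  W = 10 Wi (1/√P − 1/√F)
1/√P80 = 1/√F80 + W/(10·Wi)
  = 3.0510/(10·7.9) + 1/√7257 = 0.038620 + 0.011739 = 0.050359
P80 = (1/0.050359)² = 19.8574² = 394.32 µm

P80 = 394.3 µm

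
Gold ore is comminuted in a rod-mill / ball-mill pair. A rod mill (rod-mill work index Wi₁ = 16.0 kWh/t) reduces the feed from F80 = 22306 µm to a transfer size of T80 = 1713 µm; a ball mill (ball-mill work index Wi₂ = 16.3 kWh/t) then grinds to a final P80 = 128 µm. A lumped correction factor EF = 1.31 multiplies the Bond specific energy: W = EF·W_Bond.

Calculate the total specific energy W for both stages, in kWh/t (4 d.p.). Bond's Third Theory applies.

W = 17.3752 kWh/t

W = 10·Wi·[P80^(−½) − F80^(−½)]
Stage 1 (22306→1713 µm, Wi₁=16.0): W₁ = 10·16.0·(0.024161 − 0.006696) = 2.7945 kWh/t
Stage 2 (1713→128 µm, Wi₂=16.3): W₂ = 10·16.3·(0.088388 − 0.024161) = 10.4690 kWh/t
W = W₁ + W₂ = 2.7945 + 10.4690 = 13.2635 kWh/t
Apply correction: 13.2635 × 1.31 = 17.3752 kWh/t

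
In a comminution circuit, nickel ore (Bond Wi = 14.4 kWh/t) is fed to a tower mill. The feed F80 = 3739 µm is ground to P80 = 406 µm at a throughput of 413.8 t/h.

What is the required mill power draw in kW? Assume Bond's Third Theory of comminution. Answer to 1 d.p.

P = 1982.8 kW

W = 10·Wi·[P80^(−½) − F80^(−½)]
W = 10·14.4·(1/√406 − 1/√3739) = 10·14.4·(0.033275) = 4.7916 kWh/t
P_mill = W·ṁ = 4.7916·413.8 = 1982.8 kW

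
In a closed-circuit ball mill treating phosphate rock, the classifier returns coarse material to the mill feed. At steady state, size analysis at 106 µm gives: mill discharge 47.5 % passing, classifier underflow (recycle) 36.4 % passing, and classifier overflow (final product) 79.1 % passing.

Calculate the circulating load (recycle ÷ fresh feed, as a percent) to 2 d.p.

Two-product formula at 106 µm:
Fd + Rd = Ru + Fo ⇒ R/F = (o−d)/(d−u)
r = (79.1 − 47.5)/(47.5 − 36.4) = 31.6/11.1 = 2.8468
CL = 100·r = 284.68 %

CL = 284.68 %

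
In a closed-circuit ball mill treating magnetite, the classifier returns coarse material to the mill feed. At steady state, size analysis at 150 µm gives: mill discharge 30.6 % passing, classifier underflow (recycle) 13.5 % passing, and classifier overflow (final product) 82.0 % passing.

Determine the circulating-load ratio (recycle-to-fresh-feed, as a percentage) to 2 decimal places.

CL = 300.58 %

Classifier node, passing 150 µm:
r = (o − d)/(d − u)
r = (82.0 − 30.6)/(30.6 − 13.5) = 51.4/17.1 = 3.0058
CL = 100·r = 300.58 %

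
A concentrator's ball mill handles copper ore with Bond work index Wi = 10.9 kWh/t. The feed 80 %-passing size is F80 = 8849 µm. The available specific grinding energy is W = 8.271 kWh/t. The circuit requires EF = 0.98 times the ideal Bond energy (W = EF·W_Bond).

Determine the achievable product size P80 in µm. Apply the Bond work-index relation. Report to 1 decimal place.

P80 = 129.0 µm

W = 10 Wi (P80^-0.5 − F80^-0.5)
W_Bond = W / EF = 8.271 / 0.98 = 8.4398 kWh/t
P80^(−½) = W_Bond/(10 Wi) + F80^(−½)
  = 8.4398/(10·10.9) + 1/√8849 = 0.077429 + 0.010630 = 0.088060
P80 = (1/0.088060)² = 11.3559² = 128.96 µm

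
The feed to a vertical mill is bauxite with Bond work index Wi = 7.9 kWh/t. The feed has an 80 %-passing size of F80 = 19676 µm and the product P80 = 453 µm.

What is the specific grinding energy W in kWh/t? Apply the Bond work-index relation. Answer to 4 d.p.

W = 3.1485 kWh/t

W_Bond = 10·Wi·(1/√P₈₀ − 1/√F₈₀)
1/√453 = 0.046984;  1/√19676 = 0.007129
W = 10·7.9·(0.046984 − 0.007129) = 3.1485 kWh/t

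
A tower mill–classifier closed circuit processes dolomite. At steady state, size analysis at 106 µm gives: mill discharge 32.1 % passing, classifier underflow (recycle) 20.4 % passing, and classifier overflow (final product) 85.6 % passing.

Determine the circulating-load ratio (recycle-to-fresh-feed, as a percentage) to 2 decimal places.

Balance %-passing 106 µm (r = R/F):
r = (o − d)/(d − u)
r = (85.6 − 32.1)/(32.1 − 20.4) = 53.5/11.7 = 4.5726
CL = 100·r = 457.26 %

CL = 457.26 %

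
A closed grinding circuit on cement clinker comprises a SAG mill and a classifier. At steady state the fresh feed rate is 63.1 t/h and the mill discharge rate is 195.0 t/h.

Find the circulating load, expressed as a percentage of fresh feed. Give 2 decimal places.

Discharge = new feed + return, hence
R = M − F = 195.0 − 63.1 = 131.9 t/h
CL = 100·R/F = 100·131.9/63.1 = 209.03 %

CL = 209.03 %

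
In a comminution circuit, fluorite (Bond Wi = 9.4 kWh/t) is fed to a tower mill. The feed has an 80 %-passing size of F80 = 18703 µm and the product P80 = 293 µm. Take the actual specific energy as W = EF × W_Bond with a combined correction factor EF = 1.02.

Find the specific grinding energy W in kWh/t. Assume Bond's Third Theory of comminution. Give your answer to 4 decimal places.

Bond:  W = 10 Wi (1/√P − 1/√F)
1/√293 = 0.058421;  1/√18703 = 0.007312
W = 10·9.4·(0.058421 − 0.007312) = 4.8042 kWh/t
With EF = 1.02: W = 4.8042·1.02 = 4.9003 kWh/t

W = 4.9003 kWh/t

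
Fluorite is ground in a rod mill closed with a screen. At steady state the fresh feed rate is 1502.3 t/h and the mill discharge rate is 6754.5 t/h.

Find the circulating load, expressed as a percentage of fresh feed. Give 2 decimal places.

CL = 349.61 %

Steady state: M = F + R.
R = M − F = 6754.5 − 1502.3 = 5252.2 t/h
CL = 100·R/F = 100·5252.2/1502.3 = 349.61 %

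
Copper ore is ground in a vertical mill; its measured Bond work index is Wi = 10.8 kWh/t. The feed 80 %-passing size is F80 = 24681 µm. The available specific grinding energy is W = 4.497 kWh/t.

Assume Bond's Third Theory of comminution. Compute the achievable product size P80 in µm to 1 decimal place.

P80 = 434.0 µm

W = 10·Wi·[P80^(−½) − F80^(−½)]
⇒ 1/√P80 = W/(10·Wi) + 1/√F80
  = 4.4970/(10·10.8) + 1/√24681 = 0.041639 + 0.006365 = 0.048004
P80 = (1/0.048004)² = 20.8315² = 433.95 µm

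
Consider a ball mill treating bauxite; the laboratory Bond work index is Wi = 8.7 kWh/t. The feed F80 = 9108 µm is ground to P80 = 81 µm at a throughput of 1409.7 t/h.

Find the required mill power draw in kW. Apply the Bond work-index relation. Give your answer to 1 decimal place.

W = 10 Wi (1/√P80 − 1/√F80)  [Bond]
W = 10·8.7·(1/√81 − 1/√9108) = 10·8.7·(0.100633) = 8.7551 kWh/t
P_mill = W·ṁ = 8.7551·1409.7 = 12342.0 kW

P = 12342.0 kW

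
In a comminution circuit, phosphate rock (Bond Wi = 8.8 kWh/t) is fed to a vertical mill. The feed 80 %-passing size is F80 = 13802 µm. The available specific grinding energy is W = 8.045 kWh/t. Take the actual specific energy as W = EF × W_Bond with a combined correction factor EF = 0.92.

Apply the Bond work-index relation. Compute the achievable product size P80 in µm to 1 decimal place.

Bond: W = 10·Wi·(1/√P80 − 1/√F80)
W_Bond = W / EF = 8.045 / 0.92 = 8.7446 kWh/t
P80^(−½) = W_Bond/(10 Wi) + F80^(−½)
  = 8.7446/(10·8.8) + 1/√13802 = 0.099370 + 0.008512 = 0.107882
P80 = (1/0.107882)² = 9.2694² = 85.92 µm

P80 = 85.9 µm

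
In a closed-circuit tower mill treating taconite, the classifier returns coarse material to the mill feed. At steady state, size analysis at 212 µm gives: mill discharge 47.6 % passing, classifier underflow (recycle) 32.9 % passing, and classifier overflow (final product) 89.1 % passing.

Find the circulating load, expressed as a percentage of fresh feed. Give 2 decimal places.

Let r = R/F. Size balance at 212 µm:
d + r·d = r·u + o → r(d−u) = o−d
r = (89.1 − 47.6)/(47.6 − 32.9) = 41.5/14.7 = 2.8231
CL = 100·r = 282.31 %

CL = 282.31 %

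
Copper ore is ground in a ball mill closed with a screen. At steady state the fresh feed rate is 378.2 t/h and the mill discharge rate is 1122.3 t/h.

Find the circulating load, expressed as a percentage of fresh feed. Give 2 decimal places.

Mill node: discharge = fresh + recycle.
R = M − F = 1122.3 − 378.2 = 744.1 t/h
CL = 100·R/F = 100·744.1/378.2 = 196.75 %

CL = 196.75 %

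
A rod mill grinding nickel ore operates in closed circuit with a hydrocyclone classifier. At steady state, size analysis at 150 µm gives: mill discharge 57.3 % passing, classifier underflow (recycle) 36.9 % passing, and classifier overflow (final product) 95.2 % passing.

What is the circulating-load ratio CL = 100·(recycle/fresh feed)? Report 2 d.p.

CL = 185.78 %

Balance %-passing 150 µm (r = R/F):
Fd + Rd = Ru + Fo ⇒ R/F = (o−d)/(d−u)
r = (95.2 − 57.3)/(57.3 − 36.9) = 37.9/20.4 = 1.8578
CL = 100·r = 185.78 %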